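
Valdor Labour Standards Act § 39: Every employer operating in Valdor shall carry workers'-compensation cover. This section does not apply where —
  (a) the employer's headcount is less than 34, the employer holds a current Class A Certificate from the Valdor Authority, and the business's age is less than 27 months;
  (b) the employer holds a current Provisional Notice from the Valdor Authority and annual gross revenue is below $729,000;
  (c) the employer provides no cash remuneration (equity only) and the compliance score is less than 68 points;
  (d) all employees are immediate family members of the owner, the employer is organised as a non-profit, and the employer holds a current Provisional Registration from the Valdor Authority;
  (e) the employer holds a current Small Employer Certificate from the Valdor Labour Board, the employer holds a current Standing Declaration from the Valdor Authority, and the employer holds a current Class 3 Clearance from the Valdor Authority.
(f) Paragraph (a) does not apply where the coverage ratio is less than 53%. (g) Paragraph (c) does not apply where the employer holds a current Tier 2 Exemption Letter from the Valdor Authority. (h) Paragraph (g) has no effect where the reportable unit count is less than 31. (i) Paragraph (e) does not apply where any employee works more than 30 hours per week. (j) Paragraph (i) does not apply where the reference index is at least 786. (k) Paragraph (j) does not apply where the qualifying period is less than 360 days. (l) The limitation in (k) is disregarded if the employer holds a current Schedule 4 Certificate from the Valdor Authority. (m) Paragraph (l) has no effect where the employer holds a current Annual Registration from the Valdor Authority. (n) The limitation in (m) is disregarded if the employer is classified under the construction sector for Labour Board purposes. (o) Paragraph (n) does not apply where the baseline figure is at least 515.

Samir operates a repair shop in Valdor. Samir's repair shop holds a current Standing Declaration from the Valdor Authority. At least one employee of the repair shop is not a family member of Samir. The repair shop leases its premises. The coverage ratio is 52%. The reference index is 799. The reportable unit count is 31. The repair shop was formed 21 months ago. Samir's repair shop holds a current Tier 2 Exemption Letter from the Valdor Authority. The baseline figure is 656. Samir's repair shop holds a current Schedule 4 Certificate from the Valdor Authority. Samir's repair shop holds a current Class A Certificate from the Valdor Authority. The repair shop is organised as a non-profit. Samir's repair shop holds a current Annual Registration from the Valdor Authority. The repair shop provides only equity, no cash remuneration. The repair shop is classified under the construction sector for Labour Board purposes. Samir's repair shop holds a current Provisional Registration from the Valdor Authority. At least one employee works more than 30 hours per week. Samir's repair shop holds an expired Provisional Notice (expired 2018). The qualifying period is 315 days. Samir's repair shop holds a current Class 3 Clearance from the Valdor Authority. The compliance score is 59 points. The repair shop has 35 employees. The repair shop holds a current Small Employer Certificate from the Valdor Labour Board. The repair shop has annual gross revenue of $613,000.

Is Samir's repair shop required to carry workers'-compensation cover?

Exception (a) does not apply: the employer's headcount is 35, not less than 34.
Exception (b) fails — the Provisional Notice is not current.
Exception (c) is satisfied on its face — remuneration is equity-only; the compliance score is 59 points, less than the 68 points limit. But: (g) operates — a current Tier 2 Exemption Letter is held. (h), which would lift (g), does not operate here — the reportable unit count is 31, not less than 31. (c) is therefore removed.
Exception (d) fails — at least one employee is not a family member.
Exception (e)'s conditions are all satisfied: a current Small Employer Certificate is held; a current Standing Declaration is held; a current Class 3 Clearance is held. However, paragraphs (i)–(o) must be considered: (i) is triggered — at least one employee exceeds 30 hours/week. (j) would limit (i) — the reference index is 799, meeting the 786 threshold — but (k) sets (j) aside: (k) is engaged — the qualifying period is 315 days, less than the 360 days limit. (l) operates (a current Schedule 4 Certificate is held), but is itself disapplied by (m): (m) applies — a current Annual Registration is held. (n) would limit (m) — the repair shop is classified under the construction sector — but (o) sets (n) aside: (o) operates against (n): the baseline figure is 656, meeting the 515 threshold. Exception (e) does not apply.
Every exception is unavailable, so the rule governs.

Yes — Samir's repair shop must carry workers'-compensation cover.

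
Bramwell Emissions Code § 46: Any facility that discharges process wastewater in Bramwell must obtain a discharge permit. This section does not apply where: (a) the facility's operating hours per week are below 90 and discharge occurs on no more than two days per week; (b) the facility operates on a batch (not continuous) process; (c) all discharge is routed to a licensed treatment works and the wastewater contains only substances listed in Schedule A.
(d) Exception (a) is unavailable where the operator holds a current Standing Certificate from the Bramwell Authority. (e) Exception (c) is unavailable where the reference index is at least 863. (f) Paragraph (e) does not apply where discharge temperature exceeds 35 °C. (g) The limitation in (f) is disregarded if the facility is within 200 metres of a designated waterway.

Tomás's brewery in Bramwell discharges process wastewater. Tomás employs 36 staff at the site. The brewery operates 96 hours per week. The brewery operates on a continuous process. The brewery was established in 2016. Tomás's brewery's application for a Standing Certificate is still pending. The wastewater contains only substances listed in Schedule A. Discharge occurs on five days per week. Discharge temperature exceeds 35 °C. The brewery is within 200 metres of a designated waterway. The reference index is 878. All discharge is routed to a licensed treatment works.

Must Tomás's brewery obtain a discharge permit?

Exception (a) requires that the facility's operating hours per week are below 90; but the facility's operating hours per week are 96, not below 90, so (a) is unavailable.
Exception (b) fails — the facility operates on a continuous process.
All of (c)'s requirements are met (discharge is routed to a licensed treatment works; the wastewater is Schedule-A-only). But applying paragraphs (e)–(g): (e) is triggered — the reference index is 878, meeting the 863 threshold. (f) would limit (e) — discharge temperature exceeds 35 °C — but (g) sets (f) aside: (g) operates against (f): the brewery is within 200 m of a designated waterway. (c) is therefore removed.
None of the exceptions is available; § 46 applies in full.

Yes — Tomás's brewery must obtain a discharge permit.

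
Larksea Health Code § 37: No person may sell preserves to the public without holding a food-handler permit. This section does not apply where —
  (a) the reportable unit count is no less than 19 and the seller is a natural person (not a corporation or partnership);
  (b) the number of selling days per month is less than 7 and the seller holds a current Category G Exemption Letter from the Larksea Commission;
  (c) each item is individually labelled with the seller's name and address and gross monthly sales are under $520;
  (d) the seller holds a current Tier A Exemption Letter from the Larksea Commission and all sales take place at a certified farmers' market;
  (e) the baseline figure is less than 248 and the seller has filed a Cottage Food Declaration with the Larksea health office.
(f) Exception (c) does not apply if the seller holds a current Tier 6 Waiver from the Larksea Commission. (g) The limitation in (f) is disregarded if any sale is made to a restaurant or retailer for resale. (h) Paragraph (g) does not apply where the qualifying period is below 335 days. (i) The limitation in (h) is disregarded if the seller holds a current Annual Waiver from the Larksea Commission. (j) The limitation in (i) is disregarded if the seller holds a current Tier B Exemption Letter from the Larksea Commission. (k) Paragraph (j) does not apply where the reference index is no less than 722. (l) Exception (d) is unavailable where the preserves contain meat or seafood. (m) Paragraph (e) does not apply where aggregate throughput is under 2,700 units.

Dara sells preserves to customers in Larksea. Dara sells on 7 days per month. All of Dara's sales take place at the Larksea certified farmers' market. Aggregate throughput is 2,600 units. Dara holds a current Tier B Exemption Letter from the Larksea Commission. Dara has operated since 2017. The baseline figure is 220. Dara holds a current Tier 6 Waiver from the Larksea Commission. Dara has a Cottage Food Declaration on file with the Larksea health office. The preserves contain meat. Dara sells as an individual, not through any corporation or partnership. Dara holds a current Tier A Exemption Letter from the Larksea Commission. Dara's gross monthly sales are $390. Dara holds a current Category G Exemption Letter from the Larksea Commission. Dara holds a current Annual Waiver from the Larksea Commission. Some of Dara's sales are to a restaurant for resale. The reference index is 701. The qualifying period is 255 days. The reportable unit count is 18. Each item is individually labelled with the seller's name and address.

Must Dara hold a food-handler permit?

Yes — Dara must hold a food-handler permit.

Exception (a) requires that the reportable unit count is no less than 19; but the reportable unit count is 18, short of 19, so (a) is unavailable.
Exception (b) does not apply: the number of selling days per month is 7, not less than 7.
All of (c)'s requirements are met (items are individually labelled; gross monthly sales are $390, under the $520 limit). But applying paragraphs (f)–(k): (f) applies — a current Tier 6 Waiver is held. (g) applies (some sales are to a restaurant for resale), but is itself disapplied by (h): (h) applies — the qualifying period is 255 days, below the 335 days limit. (i) would limit (h) — a current Annual Waiver is held — but (j) sets (i) aside: (j) operates against (i): a current Tier B Exemption Letter is held. (k) is not engaged (the reference index is 701, short of 722), so (j) stands. (c) is therefore removed.
Exception (d) is satisfied on its face — a current Tier A Exemption Letter is held; all sales are at a certified farmers' market. But applying paragraph (l): (l) applies — the preserves contain meat. Exception (d) does not apply.
Exception (e): the baseline figure is 220, less than the 248 limit; a Cottage Food Declaration is on file — every condition holds. But applying paragraph (m): (m) operates against (e): aggregate throughput is 2,600 units, under the 2,700 units limit. So (e) is unavailable.
No exception displaces § 37.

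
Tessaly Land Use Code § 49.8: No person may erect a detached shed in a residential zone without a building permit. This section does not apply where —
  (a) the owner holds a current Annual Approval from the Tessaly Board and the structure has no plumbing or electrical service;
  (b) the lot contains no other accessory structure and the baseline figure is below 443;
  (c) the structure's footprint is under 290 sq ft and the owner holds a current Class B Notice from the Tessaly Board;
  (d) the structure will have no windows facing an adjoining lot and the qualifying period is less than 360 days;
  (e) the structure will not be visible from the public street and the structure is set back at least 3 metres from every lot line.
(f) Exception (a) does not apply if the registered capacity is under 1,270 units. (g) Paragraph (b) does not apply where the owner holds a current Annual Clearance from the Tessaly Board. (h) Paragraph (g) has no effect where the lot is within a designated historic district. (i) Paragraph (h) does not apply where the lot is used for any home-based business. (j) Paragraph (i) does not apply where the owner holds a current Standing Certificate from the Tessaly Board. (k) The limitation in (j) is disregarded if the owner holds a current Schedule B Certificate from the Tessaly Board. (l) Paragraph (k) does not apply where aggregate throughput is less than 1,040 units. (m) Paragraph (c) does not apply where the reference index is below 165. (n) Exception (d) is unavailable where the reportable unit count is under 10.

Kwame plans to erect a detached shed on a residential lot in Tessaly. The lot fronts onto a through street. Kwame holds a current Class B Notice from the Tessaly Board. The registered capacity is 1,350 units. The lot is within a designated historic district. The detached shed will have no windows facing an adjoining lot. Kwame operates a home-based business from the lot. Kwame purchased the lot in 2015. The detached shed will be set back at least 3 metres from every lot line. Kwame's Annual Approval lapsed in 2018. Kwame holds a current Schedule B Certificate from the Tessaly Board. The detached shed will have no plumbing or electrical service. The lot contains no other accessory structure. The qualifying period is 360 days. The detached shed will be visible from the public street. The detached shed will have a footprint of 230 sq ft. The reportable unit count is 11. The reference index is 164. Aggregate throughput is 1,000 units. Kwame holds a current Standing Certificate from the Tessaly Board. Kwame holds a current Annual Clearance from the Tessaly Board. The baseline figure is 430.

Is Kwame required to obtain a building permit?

Exception (a) requires that the owner holds a current Annual Approval from the Tessaly Board; but the Annual Approval is not current, so (a) is unavailable.
Exception (b) is satisfied on its face — the lot has no other accessory structure; the baseline figure is 430, below the 443 limit. As to paragraphs (g)–(l): (g) would limit (b) — a current Annual Clearance is held — but (h) sets (g) aside: (h) is engaged — the lot is in a historic district. (i) would limit (h) — a home-based business operates on the lot — but (j) sets (i) aside: (j) operates against (i): a current Standing Certificate is held. (k) would limit (j) — a current Schedule B Certificate is held — but (l) sets (k) aside: (l) operates against (k): aggregate throughput is 1,000 units, less than the 1,040 units limit. So (b) applies.
Exception (c)'s conditions are all satisfied: the structure's footprint is 230 sq ft, under the 290 sq ft limit; a current Class B Notice is held. Turning to paragraph (m): (m) operates against (c): the reference index is 164, below the 165 limit. Exception (c) does not apply.
Exception (d) does not apply: the qualifying period is 360 days, not less than 360 days.
Exception (e) does not apply: the structure will be visible from the street.

No — exception (b) applies; Kwame does not need a building permit.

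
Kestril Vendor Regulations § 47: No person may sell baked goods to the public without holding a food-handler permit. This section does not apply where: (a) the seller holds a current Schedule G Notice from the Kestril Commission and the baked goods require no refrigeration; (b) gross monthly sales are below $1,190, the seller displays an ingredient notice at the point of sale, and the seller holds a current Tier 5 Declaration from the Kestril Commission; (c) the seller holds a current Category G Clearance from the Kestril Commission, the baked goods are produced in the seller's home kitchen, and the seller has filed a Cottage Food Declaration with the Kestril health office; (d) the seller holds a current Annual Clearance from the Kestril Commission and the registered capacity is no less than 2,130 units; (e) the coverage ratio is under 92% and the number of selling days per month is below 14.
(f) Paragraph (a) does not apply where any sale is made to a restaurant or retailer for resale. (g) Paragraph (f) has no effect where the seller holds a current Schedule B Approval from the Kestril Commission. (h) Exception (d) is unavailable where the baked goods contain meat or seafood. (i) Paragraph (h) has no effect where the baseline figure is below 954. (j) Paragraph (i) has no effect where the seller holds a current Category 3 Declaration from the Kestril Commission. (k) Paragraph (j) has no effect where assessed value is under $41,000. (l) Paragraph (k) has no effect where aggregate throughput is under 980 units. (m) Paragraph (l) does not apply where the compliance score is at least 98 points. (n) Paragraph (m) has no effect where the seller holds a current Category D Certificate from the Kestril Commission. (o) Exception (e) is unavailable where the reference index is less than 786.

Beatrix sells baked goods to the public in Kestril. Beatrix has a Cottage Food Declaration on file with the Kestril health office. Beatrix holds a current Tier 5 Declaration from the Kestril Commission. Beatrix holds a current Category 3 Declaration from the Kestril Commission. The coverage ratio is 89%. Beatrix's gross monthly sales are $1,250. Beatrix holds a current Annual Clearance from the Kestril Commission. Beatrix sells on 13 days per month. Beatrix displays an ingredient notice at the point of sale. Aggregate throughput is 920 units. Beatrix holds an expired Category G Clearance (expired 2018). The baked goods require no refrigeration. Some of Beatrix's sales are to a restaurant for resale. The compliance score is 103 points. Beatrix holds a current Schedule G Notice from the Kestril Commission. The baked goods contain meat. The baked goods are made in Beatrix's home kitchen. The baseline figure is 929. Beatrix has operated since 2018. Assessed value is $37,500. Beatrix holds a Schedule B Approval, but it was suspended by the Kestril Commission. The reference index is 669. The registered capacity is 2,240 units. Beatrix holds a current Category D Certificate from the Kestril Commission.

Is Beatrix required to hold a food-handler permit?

Exception (a): a current Schedule G Notice is held; the baked goods are shelf-stable — every condition holds. However, paragraphs (f)–(g) must be considered: (f) operates against (a): some sales are to a restaurant for resale. (g), which would lift (f), is not triggered — there is no Schedule B Approval in force. Exception (a) does not apply.
Exception (b) does not apply: gross monthly sales are $1,250, not below $1,190.
Exception (c) fails — no current Category G Clearance is held.
Exception (d) is satisfied on its face — a current Annual Clearance is held; the registered capacity is 2,240 units, meeting the 2,130 units threshold. However, paragraphs (h)–(n) must be considered: (h) is engaged — the baked goods contain meat. (i) would limit (h) — the baseline figure is 929, below the 954 limit — but (j) sets (i) aside: (j) operates against (i): a current Category 3 Declaration is held. (k) is triggered (assessed value is $37,500, under the $41,000 limit), but is itself disapplied by (l): (l) operates against (k): aggregate throughput is 920 units, under the 980 units limit. (m) applies (the compliance score is 103 points, meeting the 98 points threshold), but yields to (n): (n) applies — a current Category D Certificate is held. Exception (d) does not apply.
Exception (e)'s conditions are all satisfied: the coverage ratio is 89%, under the 92% limit; the number of selling days per month is 13, below the 14 limit. But: (o) operates against (e): the reference index is 669, less than the 786 limit. (e) is therefore removed.
None of the exceptions is available; § 47 applies in full.

Yes — Beatrix must hold a food-handler permit.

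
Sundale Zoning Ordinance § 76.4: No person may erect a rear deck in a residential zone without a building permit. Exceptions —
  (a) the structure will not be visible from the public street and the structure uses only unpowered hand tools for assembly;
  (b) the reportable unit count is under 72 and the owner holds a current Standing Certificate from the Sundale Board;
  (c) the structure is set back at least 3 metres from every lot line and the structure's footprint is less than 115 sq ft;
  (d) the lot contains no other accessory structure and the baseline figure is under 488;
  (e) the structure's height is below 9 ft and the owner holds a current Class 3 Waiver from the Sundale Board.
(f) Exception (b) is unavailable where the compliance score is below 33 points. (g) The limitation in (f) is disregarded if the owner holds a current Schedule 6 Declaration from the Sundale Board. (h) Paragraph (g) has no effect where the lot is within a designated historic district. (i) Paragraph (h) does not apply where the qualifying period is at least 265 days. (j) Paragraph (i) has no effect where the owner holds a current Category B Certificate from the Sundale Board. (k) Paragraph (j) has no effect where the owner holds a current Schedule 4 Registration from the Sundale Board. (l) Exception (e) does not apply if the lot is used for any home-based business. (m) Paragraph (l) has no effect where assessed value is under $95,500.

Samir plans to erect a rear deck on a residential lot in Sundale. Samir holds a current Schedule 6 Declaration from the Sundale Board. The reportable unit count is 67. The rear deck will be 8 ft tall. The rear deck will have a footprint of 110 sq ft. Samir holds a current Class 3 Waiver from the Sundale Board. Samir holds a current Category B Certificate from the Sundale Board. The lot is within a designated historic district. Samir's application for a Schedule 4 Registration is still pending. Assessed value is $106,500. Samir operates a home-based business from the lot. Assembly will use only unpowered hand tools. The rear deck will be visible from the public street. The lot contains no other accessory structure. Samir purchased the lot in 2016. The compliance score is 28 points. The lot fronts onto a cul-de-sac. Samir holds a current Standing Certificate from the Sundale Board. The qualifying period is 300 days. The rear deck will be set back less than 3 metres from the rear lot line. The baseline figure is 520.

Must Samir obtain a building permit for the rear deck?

Yes — Samir must obtain a building permit.

Exception (a) fails — the structure will be visible from the street.
Exception (b) is satisfied on its face — the reportable unit count is 67, under the 72 limit; a current Standing Certificate is held. But: (f) operates — the compliance score is 28 points, below the 33 points limit. (g) is engaged (a current Schedule 6 Declaration is held), but is displaced by (h): (h) operates against (g): the lot is in a historic district. (i) operates (the qualifying period is 300 days, meeting the 265 days threshold), but is overridden by (j): (j) is engaged — a current Category B Certificate is held. (k) is inapplicable (the Schedule 4 Registration is not current), so (j) stands. (b) is therefore removed.
Exception (c) fails — the rear setback is under 3 m.
Exception (d) fails — the baseline figure is 520, not under 488.
Exception (e): the structure's height is 8 ft, below the 9 ft limit; a current Class 3 Waiver is held — every condition holds. However, paragraphs (l)–(m) must be considered: (l) is engaged — a home-based business operates on the lot. (m), which would lift (l), is not triggered — assessed value is $106,500, not under $95,500. So (e) is unavailable.
No exception applies. The general rule governs.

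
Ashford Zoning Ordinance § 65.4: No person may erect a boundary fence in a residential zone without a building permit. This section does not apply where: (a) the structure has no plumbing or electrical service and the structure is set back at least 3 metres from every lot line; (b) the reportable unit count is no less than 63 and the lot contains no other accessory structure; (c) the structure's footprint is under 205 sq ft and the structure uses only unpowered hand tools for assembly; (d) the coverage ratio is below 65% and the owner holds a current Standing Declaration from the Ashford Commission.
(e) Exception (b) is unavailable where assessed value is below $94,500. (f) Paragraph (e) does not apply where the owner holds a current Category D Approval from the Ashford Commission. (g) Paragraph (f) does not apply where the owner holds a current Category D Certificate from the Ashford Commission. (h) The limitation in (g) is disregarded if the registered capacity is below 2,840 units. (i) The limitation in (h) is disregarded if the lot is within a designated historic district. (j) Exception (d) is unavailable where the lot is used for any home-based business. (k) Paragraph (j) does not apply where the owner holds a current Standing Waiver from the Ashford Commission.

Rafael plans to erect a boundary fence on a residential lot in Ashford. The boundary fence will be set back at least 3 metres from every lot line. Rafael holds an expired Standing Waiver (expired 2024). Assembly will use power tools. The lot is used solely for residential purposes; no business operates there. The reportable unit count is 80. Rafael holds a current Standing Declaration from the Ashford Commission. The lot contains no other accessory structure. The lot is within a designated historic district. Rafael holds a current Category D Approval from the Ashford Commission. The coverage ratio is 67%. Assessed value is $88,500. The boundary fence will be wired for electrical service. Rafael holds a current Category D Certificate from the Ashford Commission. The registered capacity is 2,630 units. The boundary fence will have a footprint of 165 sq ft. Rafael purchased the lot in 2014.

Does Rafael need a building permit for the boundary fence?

Exception (a) fails — electrical service is planned.
Exception (b): the reportable unit count is 80, meeting the 63 threshold; the lot has no other accessory structure — every condition holds. Turning to paragraphs (e)–(i): (e) operates — assessed value is $88,500, below the $94,500 limit. (f) is engaged (a current Category D Approval is held), but yields to (g): (g) operates — a current Category D Certificate is held. (h) would limit (g) — the registered capacity is 2,630 units, below the 2,840 units limit — but (i) sets (h) aside: (i) operates — the lot is in a historic district. (b) is therefore removed.
Exception (c) requires that the structure uses only unpowered hand tools for assembly; but assembly uses power tools, so (c) is unavailable.
Exception (d) fails — the coverage ratio is 67%, not below 65%.
Every exception is unavailable, so the rule governs.

Yes — Rafael must obtain a building permit.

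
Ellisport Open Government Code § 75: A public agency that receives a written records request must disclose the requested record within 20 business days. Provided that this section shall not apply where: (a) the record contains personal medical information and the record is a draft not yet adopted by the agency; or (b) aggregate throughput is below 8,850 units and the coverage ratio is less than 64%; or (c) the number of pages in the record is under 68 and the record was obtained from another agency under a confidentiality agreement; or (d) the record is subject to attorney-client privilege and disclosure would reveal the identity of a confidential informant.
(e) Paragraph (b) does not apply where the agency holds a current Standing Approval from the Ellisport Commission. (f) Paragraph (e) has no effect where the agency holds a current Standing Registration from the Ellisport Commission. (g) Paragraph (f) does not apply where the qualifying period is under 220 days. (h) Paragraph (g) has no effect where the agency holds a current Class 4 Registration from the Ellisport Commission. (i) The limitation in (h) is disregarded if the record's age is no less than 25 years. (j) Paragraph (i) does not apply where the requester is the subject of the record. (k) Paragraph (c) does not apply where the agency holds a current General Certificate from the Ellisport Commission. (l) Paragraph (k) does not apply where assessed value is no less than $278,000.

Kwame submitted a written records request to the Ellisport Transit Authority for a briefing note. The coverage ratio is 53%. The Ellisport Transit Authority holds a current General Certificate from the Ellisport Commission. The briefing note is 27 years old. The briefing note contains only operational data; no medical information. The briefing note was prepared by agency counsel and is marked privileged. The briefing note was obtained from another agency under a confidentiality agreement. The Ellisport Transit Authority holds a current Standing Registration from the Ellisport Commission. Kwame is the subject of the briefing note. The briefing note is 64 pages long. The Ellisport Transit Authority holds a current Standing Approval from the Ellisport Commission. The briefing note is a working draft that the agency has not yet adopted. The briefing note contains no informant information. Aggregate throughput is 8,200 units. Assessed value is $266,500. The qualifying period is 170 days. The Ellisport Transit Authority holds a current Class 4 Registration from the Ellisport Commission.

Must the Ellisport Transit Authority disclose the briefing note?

No — exception (b) applies; the Ellisport Transit Authority is not required to disclose the briefing note.

Exception (a) fails — the briefing note contains only operational data.
Exception (b)'s conditions are all satisfied: aggregate throughput is 8,200 units, below the 8,850 units limit; the coverage ratio is 53%, less than the 64% limit. Applying paragraphs (e)–(j): (e) would limit (b) — a current Standing Approval is held — but (f) sets (e) aside: (f) operates against (e): a current Standing Registration is held. (g) would limit (f) — the qualifying period is 170 days, under the 220 days limit — but (h) sets (g) aside: (h) operates — a current Class 4 Registration is held. (i) would limit (h) — the record's age is 27 years, meeting the 25 years threshold — but (j) sets (i) aside: (j) is engaged — Kwame is the subject of the briefing note. (b) remains available.
Exception (c) is satisfied on its face — the number of pages in the record is 64, under the 68 limit; the briefing note was obtained under a confidentiality agreement. But applying paragraphs (k)–(l): (k) operates against (c): a current General Certificate is held. (l) is not engaged (assessed value is $266,500, short of $278,000), so (k) stands. (c) is therefore removed.
Exception (d) requires that disclosure would reveal the identity of a confidential informant; but the briefing note contains no informant information, so (d) is unavailable.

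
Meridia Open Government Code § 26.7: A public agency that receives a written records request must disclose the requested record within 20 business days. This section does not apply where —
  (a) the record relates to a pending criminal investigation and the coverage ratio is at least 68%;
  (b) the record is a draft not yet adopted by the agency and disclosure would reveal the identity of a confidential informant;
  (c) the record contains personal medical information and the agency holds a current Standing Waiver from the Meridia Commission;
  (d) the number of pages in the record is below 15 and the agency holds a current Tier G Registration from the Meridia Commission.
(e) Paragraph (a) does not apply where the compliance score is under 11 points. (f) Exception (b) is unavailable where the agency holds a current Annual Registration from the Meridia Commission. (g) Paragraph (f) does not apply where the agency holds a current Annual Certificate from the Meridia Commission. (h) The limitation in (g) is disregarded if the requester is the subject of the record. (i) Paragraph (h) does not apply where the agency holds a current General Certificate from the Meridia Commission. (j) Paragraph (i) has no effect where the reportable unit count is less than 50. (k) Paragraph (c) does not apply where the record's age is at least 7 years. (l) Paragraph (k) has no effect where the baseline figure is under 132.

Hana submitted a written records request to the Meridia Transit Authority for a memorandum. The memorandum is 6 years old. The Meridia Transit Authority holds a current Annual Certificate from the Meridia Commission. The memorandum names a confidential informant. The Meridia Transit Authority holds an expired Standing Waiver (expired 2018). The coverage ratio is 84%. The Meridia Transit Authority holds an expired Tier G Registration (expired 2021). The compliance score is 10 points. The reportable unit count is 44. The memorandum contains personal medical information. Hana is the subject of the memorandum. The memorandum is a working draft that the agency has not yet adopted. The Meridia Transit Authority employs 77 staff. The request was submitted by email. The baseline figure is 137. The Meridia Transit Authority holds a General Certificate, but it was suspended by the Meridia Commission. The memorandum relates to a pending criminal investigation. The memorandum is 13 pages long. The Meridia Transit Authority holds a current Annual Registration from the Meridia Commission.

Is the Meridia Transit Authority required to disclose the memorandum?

Yes — the Meridia Transit Authority must disclose the memorandum.

Exception (a)'s conditions are all satisfied: the memorandum relates to a pending investigation; the coverage ratio is 84%, meeting the 68% threshold. Turning to paragraph (e): (e) operates against (a): the compliance score is 10 points, under the 11 points limit. So (a) is unavailable.
Exception (b) is satisfied on its face — the memorandum is an unadopted draft; the memorandum names a confidential informant. But applying paragraphs (f)–(j): (f) applies — a current Annual Registration is held. (g) would limit (f) — a current Annual Certificate is held — but (h) sets (g) aside: (h) operates against (g): Hana is the subject of the memorandum. (i), which would lift (h), is not engaged — there is no General Certificate in force. (b) is therefore removed.
Exception (c) requires that the agency holds a current Standing Waiver from the Meridia Commission; but the Standing Waiver is not current, so (c) is unavailable.
Exception (d) does not apply: no current Tier G Registration is held.
None of the exceptions is available; § 26.7 applies in full.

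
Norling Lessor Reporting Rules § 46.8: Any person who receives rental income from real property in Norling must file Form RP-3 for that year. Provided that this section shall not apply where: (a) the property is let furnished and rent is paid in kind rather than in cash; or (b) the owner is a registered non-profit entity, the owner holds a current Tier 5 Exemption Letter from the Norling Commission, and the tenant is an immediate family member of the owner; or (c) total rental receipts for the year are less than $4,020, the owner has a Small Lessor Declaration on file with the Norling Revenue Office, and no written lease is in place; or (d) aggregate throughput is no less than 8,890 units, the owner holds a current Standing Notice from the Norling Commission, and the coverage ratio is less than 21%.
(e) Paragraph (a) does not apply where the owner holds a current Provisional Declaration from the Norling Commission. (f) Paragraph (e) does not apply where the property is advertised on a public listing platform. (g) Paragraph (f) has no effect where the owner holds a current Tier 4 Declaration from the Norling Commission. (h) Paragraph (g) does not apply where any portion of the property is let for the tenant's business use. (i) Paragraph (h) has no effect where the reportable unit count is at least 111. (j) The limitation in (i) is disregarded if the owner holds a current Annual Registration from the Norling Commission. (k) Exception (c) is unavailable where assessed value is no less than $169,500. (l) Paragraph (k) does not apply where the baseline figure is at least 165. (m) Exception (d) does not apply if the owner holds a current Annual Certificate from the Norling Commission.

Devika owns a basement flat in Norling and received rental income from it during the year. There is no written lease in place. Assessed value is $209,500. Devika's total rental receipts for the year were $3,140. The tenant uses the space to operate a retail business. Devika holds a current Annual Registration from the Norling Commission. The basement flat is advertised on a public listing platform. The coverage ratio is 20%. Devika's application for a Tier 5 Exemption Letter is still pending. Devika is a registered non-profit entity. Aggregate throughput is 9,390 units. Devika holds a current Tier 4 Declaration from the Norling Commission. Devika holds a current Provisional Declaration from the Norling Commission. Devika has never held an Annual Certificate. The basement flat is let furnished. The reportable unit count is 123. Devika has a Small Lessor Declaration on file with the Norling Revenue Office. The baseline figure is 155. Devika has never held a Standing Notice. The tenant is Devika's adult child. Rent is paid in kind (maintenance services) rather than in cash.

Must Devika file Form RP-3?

Exception (a)'s conditions are all satisfied: the property is let furnished; rent is paid in kind. Considering the limiting provisions: (e) would limit (a) — a current Provisional Declaration is held — but (f) sets (e) aside: (f) is engaged — the property is publicly advertised. (g) applies (a current Tier 4 Declaration is held), but is set aside by (h): (h) operates against (g): the space is let for business use. (i) applies (the reportable unit count is 123, meeting the 111 threshold), but is set aside by (j): (j) operates against (i): a current Annual Registration is held. Exception (a) stands.
Exception (b) fails — the Tier 5 Exemption Letter is not current.
Exception (c)'s conditions are all satisfied: total rental receipts for the year are $3,140, less than the $4,020 limit; a Small Lessor Declaration is on file; there is no written lease. But: (k) is engaged — assessed value is $209,500, meeting the $169,500 threshold. (l) does not operate here (the baseline figure is 155, short of 165), so (k) stands. So (c) is unavailable.
Exception (d) fails — no current Standing Notice is held.

No — exception (a) applies; Devika is not required to file Form RP-3.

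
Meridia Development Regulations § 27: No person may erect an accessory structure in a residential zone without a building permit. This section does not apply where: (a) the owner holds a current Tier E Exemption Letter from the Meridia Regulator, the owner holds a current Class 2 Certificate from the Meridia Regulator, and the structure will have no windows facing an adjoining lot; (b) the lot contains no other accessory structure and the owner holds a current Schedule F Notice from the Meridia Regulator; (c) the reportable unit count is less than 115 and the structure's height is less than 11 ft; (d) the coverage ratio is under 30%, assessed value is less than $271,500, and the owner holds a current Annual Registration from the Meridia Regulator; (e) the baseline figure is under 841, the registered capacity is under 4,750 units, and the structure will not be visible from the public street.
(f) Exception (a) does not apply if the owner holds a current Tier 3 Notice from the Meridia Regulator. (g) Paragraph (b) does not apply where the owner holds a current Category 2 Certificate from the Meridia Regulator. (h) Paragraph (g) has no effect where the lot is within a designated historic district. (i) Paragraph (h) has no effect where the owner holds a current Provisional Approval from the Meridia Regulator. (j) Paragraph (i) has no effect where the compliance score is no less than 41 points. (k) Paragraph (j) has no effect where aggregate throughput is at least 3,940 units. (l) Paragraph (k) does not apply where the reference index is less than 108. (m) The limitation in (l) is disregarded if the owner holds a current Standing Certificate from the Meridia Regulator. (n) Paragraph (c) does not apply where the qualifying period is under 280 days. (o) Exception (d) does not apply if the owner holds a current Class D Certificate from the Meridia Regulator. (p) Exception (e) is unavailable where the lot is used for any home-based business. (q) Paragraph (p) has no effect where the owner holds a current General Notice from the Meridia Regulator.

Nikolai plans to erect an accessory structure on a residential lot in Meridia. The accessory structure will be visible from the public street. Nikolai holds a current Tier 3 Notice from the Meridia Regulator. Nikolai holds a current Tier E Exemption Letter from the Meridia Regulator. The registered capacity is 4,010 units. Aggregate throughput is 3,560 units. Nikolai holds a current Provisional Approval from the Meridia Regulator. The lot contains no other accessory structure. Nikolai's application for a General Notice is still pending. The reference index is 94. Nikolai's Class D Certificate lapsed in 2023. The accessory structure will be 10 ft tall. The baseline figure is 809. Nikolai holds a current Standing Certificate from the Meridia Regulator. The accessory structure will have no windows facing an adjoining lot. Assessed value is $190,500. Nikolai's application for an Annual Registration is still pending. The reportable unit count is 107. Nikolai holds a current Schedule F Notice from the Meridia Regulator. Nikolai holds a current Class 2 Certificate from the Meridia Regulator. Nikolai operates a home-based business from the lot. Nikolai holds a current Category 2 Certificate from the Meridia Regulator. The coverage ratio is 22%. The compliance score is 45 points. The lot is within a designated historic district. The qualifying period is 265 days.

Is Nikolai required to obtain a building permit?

No — exception (b) applies; Nikolai does not need a building permit.

Exception (a)'s conditions are all satisfied: a current Tier E Exemption Letter is held; a current Class 2 Certificate is held; no windows face an adjoining lot. But applying paragraph (f): (f) is triggered — a current Tier 3 Notice is held. (a) is therefore removed.
Exception (b): the lot has no other accessory structure; a current Schedule F Notice is held — every condition holds. Considering the limiting provisions: (g) is triggered (a current Category 2 Certificate is held), but yields to (h): (h) applies — the lot is in a historic district. (i) would limit (h) — a current Provisional Approval is held — but (j) sets (i) aside: (j) operates against (i): the compliance score is 45 points, meeting the 41 points threshold. (k), which would lift (j), is inapplicable — aggregate throughput is 3,560 units, short of 3,940 units. (b) remains available.
Exception (c) is satisfied on its face — the reportable unit count is 107, less than the 115 limit; the structure's height is 10 ft, less than the 11 ft limit. Turning to paragraph (n): (n) operates against (c): the qualifying period is 265 days, under the 280 days limit. (c) is therefore removed.
Exception (d) fails — no current Annual Registration is held.
Exception (e) requires that the structure will not be visible from the public street; but the structure will be visible from the street, so (e) is unavailable.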